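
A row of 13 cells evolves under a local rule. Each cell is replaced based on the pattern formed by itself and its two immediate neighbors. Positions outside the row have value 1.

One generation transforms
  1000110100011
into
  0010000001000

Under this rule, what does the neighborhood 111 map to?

At position 12 the neighborhood is 111; the next row has 0 there.

0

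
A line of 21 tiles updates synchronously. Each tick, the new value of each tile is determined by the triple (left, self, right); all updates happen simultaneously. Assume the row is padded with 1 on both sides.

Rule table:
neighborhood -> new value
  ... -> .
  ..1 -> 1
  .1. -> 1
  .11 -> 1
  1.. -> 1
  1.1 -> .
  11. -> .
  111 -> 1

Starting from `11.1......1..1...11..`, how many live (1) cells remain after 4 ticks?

tick 1: 1..11....111111.11.11
tick 2: .111.1..111111..1..11
tick 3: .11..11111111.1111111
tick 4: .1.111111111..1111111
count of 1: 17

17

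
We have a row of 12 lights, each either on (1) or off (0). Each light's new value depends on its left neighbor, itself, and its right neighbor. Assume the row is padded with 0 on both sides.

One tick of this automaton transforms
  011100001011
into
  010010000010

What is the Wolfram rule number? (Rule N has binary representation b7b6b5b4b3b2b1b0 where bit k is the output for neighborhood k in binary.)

24

position 2: 111 → 0  (bit 7 = 0)
position 3: 110 → 0  (bit 6 = 0)
position 9: 101 → 0  (bit 5 = 0)
position 4: 100 → 1  (bit 4 = 1)
position 1: 011 → 1  (bit 3 = 1)
position 8: 010 → 0  (bit 2 = 0)
position 0: 001 → 0  (bit 1 = 0)
position 5: 000 → 0  (bit 0 = 0)
bits b7..b0 = 00011000 = 24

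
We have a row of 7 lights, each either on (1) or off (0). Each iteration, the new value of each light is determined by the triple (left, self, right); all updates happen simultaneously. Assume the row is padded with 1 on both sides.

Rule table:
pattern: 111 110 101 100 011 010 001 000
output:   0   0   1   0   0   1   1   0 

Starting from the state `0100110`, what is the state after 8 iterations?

0001000

1101001
0011010
0100111
1101000
0011001
0100010
1100111
0001000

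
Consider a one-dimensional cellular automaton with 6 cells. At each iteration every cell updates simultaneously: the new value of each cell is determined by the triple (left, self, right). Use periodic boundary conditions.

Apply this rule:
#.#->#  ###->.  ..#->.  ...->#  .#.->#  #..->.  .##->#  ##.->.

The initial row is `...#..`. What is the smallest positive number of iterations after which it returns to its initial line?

18

##.#.#
..####
..#...
#.#.##
.####.
.#....
.#.###
####..
#.....
#.###.
###..#
.....#
.###.#
##..##
....#.
###.#.
#..###
...#..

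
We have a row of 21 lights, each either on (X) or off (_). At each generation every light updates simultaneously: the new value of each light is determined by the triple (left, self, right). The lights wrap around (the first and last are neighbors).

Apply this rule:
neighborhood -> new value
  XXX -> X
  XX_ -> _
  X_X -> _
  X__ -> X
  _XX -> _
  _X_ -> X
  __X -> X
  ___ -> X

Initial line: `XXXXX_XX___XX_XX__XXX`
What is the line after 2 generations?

XXX_XXXX_X_XXXXX____X

XXXX____XXX_____XX_XX
XXX_XXXX_X_XXXXX____X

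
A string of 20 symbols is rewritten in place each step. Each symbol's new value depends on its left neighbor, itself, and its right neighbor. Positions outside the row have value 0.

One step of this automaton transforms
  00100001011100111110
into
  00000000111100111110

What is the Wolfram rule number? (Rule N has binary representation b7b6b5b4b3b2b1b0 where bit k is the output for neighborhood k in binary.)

position 10: 111 → 1  (bit 7 = 1)
position 11: 110 → 1  (bit 6 = 1)
position 8: 101 → 1  (bit 5 = 1)
position 3: 100 → 0  (bit 4 = 0)
position 9: 011 → 1  (bit 3 = 1)
position 2: 010 → 0  (bit 2 = 0)
position 1: 001 → 0  (bit 1 = 0)
position 0: 000 → 0  (bit 0 = 0)
bits b7..b0 = 11101000 = 232

232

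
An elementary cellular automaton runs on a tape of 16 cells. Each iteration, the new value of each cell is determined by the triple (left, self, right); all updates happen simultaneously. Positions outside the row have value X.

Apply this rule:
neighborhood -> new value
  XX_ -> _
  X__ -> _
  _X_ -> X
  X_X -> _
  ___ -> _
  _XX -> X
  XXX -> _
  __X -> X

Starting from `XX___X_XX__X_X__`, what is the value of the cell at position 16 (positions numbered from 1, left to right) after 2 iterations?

____XX_X__XX_X_X
___XX__X_XX__X_X
position 16 holds X

X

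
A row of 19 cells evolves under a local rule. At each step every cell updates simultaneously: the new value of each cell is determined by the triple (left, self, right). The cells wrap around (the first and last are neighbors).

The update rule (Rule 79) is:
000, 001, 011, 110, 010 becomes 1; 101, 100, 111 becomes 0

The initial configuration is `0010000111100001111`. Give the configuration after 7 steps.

0110101101101011011

0110111100101111001
0110100101101001011
0110101101101011011
0110101101101011011  (fixed point — unchanged through step 7)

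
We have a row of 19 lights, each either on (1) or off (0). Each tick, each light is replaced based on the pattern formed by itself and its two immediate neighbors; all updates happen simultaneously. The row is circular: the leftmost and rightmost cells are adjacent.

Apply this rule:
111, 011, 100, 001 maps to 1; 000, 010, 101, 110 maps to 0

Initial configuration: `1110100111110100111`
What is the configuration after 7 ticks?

1100011111100011111
1010111111010111111
0000111110000111111
1001111101001111110
0111111000111111100
1111110101111111010
1111100001111110000

1111100001111110000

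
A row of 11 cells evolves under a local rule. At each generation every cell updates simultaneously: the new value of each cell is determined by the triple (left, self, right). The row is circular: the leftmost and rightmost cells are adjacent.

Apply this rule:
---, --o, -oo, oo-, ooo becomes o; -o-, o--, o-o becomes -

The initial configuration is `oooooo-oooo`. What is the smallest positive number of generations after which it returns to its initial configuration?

1

oooooo-oooo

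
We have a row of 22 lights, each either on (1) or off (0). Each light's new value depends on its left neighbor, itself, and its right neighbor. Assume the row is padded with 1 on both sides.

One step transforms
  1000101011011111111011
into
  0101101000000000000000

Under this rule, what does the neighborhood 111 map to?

At position 12 the neighborhood is 111; the next row has 0 there.

0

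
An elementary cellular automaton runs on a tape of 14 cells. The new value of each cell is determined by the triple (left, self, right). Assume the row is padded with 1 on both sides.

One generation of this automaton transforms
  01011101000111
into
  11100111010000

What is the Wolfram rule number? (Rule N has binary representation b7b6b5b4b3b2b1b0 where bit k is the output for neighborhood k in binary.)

position 4: 111 → 0  (bit 7 = 0)
position 5: 110 → 1  (bit 6 = 1)
position 0: 101 → 1  (bit 5 = 1)
position 8: 100 → 0  (bit 4 = 0)
position 3: 011 → 0  (bit 3 = 0)
position 1: 010 → 1  (bit 2 = 1)
position 10: 001 → 0  (bit 1 = 0)
position 9: 000 → 1  (bit 0 = 1)
bits b7..b0 = 01100101 = 101

101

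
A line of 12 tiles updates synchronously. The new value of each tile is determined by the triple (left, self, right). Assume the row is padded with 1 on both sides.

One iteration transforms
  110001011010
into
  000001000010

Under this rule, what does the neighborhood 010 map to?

At position 5 the neighborhood is 010; the next row has 1 there.

1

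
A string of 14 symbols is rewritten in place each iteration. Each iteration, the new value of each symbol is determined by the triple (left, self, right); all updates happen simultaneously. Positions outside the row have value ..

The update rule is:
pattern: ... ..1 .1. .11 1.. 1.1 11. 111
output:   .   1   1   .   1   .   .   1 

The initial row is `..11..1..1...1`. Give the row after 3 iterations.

.11...111.1...

iteration 1: .1..1111111.11
iteration 2: 1111.11111....
iteration 3: .11...111.1...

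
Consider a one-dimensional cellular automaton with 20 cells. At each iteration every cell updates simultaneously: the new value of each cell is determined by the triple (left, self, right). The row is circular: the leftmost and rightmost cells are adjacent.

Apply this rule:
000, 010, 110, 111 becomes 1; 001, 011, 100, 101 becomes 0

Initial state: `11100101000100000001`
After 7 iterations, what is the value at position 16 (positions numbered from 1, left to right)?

1

11100101010101111100
01100101010100111100
00100101010100011101
00100101010101001101
00100101010101000101
00100101010101010101
00100101010101010101
position 16 holds 1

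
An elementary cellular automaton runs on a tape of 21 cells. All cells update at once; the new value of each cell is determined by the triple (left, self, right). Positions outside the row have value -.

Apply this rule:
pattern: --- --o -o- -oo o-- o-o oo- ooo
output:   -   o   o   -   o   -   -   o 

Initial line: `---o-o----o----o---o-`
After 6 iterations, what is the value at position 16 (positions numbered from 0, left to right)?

iteration 1: --oo-oo--ooo--ooo-ooo
iteration 2: -o-----oo-o-oo-o---o-
iteration 3: ooo---o---o----oo-ooo
iteration 4: -o-o-ooo-ooo--o----o-
iteration 5: oo-o--o---o-oooo--ooo
iteration 6: ---ooooo-oo--oo-oo-o-
position 16 holds o

o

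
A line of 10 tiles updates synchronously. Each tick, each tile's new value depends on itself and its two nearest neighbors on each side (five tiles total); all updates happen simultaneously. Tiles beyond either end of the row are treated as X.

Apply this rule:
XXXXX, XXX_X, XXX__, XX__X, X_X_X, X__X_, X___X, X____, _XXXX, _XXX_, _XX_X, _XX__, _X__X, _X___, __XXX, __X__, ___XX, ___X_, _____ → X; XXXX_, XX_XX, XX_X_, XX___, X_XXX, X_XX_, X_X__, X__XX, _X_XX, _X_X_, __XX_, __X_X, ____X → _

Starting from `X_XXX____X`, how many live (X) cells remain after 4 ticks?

X__XX_X_XX
XX__X_X__X
_XXX___X_X
__XX_XX___
count of X: 4

4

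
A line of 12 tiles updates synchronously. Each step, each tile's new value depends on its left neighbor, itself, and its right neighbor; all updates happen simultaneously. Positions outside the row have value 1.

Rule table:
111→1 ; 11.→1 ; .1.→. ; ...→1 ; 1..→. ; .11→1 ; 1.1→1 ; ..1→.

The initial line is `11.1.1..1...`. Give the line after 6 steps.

111.1.....1.
1111..111..1
1111..111..1  (fixed point — unchanged through step 6)

1111..111..1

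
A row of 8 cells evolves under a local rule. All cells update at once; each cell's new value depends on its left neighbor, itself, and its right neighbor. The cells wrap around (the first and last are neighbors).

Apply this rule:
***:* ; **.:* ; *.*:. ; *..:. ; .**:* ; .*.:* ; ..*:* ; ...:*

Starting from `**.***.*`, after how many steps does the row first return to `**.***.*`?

1

**.***.*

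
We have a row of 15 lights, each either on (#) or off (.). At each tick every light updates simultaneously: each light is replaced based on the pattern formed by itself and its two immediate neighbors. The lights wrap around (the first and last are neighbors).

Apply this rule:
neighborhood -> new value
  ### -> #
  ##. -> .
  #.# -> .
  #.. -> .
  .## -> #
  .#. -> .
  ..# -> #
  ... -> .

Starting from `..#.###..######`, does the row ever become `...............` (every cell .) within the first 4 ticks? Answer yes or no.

no

tick 1: .#..##..######.
tick 2: #..##..######..
tick 3: ..##..######..#
tick 4: .##..######..#.
tick 4 is .##..######..#., still not uniform .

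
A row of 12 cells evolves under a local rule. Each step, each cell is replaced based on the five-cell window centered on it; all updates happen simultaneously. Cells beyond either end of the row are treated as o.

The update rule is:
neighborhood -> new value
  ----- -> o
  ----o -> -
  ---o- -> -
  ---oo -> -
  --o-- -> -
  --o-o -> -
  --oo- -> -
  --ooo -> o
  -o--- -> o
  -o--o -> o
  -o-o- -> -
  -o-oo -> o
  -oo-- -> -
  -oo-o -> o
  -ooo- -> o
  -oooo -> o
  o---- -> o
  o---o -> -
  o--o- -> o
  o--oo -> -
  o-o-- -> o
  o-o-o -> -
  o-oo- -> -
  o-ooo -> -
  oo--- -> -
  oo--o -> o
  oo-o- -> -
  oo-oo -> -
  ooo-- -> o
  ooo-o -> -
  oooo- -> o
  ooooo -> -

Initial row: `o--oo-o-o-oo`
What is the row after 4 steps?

step 1: oo--o----o-o
step 2: oooo-oo---o-
step 3: --o--------o
step 4: oo-oooooo--o

oo-oooooo--o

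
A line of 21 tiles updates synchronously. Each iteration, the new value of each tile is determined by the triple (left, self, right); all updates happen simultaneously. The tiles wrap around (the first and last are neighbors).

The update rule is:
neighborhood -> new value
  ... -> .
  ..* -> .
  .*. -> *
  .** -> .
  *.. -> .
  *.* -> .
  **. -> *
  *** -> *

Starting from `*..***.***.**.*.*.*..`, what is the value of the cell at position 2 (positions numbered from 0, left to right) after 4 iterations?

.

iteration 1: *...**..**..*.*.*.*..
iteration 2: *....*...*..*.*.*.*..
iteration 3: *....*...*..*.*.*.*..  (fixed point — unchanged through iteration 4)
position 2 holds .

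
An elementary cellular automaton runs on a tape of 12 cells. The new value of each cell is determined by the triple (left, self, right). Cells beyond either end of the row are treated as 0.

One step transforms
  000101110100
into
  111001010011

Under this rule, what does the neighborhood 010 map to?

At position 3 the neighborhood is 010; the next row has 0 there.

0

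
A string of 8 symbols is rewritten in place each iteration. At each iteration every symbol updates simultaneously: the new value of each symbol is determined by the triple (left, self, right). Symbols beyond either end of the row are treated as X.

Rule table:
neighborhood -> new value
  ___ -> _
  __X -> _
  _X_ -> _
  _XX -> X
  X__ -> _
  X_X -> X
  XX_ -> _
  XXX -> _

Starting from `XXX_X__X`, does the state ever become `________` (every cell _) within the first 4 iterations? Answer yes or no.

no

___X___X
_______X
_______X  (fixed point — unchanged through iteration 4)
iteration 4 is _______X, still not uniform _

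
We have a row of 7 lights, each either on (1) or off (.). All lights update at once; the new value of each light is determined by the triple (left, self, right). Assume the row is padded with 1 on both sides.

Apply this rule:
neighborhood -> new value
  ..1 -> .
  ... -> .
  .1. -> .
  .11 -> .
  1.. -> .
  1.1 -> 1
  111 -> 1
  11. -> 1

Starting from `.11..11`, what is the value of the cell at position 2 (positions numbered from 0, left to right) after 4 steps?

.

1.1...1
11.....
11.....  (fixed point — unchanged through step 4)
position 2 holds .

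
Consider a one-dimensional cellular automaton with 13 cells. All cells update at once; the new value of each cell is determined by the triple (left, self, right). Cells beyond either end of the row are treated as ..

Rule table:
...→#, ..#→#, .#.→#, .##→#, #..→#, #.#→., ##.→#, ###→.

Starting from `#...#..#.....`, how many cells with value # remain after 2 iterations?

2

#############
#...........#
count of #: 2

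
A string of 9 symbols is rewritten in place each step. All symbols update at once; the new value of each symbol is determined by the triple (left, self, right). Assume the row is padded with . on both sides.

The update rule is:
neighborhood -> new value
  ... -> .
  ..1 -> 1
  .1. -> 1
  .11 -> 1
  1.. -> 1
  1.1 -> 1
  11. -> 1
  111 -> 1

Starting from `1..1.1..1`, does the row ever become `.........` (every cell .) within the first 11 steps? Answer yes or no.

111111111
111111111  (fixed point — unchanged through step 11)
step 11 is 111111111, still not uniform .

no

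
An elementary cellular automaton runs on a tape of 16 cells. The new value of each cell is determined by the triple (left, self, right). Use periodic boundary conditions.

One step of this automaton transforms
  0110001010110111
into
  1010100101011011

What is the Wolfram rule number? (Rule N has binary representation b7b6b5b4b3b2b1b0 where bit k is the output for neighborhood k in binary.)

225

position 14: 111 → 1  (bit 7 = 1)
position 2: 110 → 1  (bit 6 = 1)
position 0: 101 → 1  (bit 5 = 1)
position 3: 100 → 0  (bit 4 = 0)
position 1: 011 → 0  (bit 3 = 0)
position 6: 010 → 0  (bit 2 = 0)
position 5: 001 → 0  (bit 1 = 0)
position 4: 000 → 1  (bit 0 = 1)
bits b7..b0 = 11100001 = 225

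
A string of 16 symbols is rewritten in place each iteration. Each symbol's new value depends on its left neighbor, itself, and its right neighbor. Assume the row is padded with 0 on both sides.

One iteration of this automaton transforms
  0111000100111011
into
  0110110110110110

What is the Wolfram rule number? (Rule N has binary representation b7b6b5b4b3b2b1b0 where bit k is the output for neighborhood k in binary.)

position 2: 111 → 1  (bit 7 = 1)
position 3: 110 → 0  (bit 6 = 0)
position 13: 101 → 1  (bit 5 = 1)
position 4: 100 → 1  (bit 4 = 1)
position 1: 011 → 1  (bit 3 = 1)
position 7: 010 → 1  (bit 2 = 1)
position 0: 001 → 0  (bit 1 = 0)
position 5: 000 → 1  (bit 0 = 1)
bits b7..b0 = 10111101 = 189

189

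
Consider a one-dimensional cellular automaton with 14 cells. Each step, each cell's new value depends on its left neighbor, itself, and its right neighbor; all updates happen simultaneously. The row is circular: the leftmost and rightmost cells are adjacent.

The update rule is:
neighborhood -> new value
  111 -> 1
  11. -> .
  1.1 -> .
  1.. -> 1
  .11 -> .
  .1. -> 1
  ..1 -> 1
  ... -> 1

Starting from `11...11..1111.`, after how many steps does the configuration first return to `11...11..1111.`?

12

step 1: ..111..11.11..
step 2: 11.1.11.....11
step 3: 1..1...11111.1
step 4: .111111.111...
step 5: 1.1111...1.111
step 6: ...11.1111..11
step 7: 111....11.11..
step 8: .1.1111.....11
step 9: .1..11.11111..
step 10: 1111....111.11
step 11: 111.1111.1...1
step 12: 11...11..1111.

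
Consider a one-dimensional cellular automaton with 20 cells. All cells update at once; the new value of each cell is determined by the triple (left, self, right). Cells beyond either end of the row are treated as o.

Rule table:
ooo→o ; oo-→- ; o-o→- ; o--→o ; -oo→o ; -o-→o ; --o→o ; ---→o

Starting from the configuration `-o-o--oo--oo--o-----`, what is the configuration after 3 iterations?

-o-oo-ooo-oooooooooo

iteration 1: -o-oooo-ooo-oooooooo
iteration 2: -o-ooo--oo--oooooooo
iteration 3: -o-oo-ooo-oooooooooo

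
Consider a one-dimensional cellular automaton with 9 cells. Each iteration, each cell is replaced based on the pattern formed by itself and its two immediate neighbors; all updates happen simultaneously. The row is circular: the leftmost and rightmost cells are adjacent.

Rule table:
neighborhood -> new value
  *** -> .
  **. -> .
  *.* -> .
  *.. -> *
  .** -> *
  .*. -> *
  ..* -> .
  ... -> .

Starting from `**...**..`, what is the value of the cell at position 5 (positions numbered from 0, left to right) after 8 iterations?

*

iteration 1: *.*..*.*.
iteration 2: *.**.*.*.
iteration 3: *.*..*.*.  (repeats iteration 1; period 2)
iteration 8: *.**.*.*.
position 5 holds *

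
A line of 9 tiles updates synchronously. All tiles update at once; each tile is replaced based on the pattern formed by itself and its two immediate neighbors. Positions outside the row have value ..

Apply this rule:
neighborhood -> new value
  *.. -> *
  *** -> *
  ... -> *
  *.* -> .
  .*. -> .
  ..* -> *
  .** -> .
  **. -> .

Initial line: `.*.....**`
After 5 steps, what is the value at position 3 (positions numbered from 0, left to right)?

*.*****..
...***.**
***.*....
.*...****
*.***.**.
position 3 holds *

*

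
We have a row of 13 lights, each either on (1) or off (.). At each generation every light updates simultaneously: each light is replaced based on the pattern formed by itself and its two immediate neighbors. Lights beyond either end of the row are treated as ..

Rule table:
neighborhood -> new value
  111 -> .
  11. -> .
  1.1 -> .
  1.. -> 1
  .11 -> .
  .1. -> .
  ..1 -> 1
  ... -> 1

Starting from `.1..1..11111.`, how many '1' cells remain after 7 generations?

1.11.11.....1
.......11111.
1111111.....1
.......11111.  (repeats generation 2; period 2)
generation 7: 1111111.....1
count of 1: 8

8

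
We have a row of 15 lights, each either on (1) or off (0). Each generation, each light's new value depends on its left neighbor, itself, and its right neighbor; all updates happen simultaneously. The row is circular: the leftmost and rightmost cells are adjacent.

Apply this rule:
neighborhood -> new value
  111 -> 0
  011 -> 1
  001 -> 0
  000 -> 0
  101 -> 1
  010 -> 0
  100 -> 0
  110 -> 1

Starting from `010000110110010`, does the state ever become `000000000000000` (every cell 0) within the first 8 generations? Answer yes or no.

000000111110000
000000100010000
000000000000000
all cells are 0 at generation 3

yes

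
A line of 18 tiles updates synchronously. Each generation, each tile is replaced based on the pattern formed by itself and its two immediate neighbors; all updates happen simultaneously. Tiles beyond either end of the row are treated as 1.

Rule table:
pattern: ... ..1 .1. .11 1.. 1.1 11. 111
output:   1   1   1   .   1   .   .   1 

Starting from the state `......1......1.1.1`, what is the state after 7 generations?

11111111111111.1..
1111111111111..111
111111111111.11.11
11111111111......1
1111111111.111111.
111111111...1111..
11111111.111.11.11

11111111.111.11.11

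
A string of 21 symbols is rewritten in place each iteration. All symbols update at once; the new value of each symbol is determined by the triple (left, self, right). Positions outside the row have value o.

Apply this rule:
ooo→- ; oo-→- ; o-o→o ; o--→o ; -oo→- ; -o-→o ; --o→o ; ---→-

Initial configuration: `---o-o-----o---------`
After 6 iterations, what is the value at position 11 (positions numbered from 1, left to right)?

o-ooooo---ooo-------o
-o-----o-o---o-----o-
ooo---ooooo-ooo---ooo
---o-o-----o---o-o---
o-ooooo---ooo-ooooo-o
-o-----o-o---o-----o-
position 11 holds -

-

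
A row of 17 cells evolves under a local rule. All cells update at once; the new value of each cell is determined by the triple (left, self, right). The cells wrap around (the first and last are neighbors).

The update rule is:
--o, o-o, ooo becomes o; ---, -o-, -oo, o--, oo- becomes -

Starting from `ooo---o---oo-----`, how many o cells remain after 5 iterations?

-o---o---o------o
o---o---o------o-
---o---o------o-o
--o---o------o-o-
-o---o------o-o--
count of o: 4

4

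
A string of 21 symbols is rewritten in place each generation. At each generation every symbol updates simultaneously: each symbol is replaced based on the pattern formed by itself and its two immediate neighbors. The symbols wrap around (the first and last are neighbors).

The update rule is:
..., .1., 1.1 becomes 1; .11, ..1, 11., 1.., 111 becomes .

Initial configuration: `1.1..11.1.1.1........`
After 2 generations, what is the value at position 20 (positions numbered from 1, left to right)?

.

generation 1: 111....111111.111111.
generation 2: ....11.......1......1
position 20 holds .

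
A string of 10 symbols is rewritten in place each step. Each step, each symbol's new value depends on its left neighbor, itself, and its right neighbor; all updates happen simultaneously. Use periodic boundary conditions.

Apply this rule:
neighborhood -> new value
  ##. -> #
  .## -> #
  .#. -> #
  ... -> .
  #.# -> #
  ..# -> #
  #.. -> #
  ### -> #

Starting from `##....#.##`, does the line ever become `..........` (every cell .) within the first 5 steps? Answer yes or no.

no

###..#####
##########
##########  (fixed point — unchanged through step 5)
step 5 is ##########, still not uniform .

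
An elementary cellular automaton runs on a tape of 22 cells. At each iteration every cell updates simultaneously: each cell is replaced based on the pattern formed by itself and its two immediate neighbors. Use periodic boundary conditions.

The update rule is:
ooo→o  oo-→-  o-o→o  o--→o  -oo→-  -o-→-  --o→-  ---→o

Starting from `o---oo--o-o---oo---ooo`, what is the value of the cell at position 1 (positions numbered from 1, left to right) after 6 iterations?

-

-oo---o--o-oo---oo--oo
o--oo--o--o--oo---o---
-o---o--o--o---oo--oo-
--oo--o--o--oo---o---o
o---o--o--o---oo--oo--
-oo--o--o--oo---o---o-
position 1 holds -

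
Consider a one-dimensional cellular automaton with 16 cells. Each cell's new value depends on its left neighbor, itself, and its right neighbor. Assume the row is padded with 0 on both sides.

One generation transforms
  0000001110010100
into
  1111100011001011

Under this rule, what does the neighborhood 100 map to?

At position 9 the neighborhood is 100; the next row has 1 there.

1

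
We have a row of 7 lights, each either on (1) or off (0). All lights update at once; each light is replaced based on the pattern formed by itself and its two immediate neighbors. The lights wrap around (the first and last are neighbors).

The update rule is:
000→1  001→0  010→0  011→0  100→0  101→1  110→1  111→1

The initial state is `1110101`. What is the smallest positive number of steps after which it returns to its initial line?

7

1111010
0111101
1011110
0101111
1010111
1101011
1110101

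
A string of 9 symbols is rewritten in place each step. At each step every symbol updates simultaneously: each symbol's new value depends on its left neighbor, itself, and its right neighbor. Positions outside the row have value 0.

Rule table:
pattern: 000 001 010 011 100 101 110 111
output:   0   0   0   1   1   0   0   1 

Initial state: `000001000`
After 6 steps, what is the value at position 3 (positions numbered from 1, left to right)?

000000100
000000010
000000001
000000000
000000000  (fixed point — unchanged through step 6)
position 3 holds 0

0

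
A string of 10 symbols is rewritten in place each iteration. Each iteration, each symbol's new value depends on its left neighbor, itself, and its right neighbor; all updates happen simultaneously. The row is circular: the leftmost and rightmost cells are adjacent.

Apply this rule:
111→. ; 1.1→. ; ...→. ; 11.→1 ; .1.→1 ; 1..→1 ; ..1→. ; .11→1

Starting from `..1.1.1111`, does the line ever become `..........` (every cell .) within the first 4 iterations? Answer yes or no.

1.1.1.1..1
1.1.1.11.1
1.1.1.11.1  (fixed point — unchanged through iteration 4)
iteration 4 is 1.1.1.11.1, still not uniform .

no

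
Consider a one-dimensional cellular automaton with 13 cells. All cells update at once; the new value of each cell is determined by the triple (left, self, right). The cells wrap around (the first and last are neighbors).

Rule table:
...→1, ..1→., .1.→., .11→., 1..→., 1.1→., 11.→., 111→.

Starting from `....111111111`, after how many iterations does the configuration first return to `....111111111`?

.11..........
....111111111

2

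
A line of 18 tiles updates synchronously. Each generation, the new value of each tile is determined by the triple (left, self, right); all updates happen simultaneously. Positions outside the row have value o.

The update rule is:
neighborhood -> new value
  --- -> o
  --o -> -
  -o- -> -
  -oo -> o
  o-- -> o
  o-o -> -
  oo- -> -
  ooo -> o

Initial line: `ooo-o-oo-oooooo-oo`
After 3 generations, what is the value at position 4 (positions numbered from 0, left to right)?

oo----o--ooooo--oo
o-ooo--o-oooo-o-oo
--oo-o---ooo----oo
position 4 holds -

-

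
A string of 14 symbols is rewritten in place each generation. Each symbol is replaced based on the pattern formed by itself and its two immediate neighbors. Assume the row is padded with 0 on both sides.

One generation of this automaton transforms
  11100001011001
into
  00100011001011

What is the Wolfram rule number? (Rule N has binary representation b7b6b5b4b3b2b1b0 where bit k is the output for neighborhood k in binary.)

70

position 1: 111 → 0  (bit 7 = 0)
position 2: 110 → 1  (bit 6 = 1)
position 8: 101 → 0  (bit 5 = 0)
position 3: 100 → 0  (bit 4 = 0)
position 0: 011 → 0  (bit 3 = 0)
position 7: 010 → 1  (bit 2 = 1)
position 6: 001 → 1  (bit 1 = 1)
position 4: 000 → 0  (bit 0 = 0)
bits b7..b0 = 01000110 = 70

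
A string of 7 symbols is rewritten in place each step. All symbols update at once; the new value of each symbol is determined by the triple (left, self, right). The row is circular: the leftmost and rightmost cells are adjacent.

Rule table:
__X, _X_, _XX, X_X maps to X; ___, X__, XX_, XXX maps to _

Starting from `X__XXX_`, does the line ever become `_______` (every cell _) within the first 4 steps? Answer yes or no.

no

step 1: X_XX__X
step 2: _XX__XX
step 3: XX__XX_
step 4: X__XX_X
step 4 is X__XX_X, still not uniform _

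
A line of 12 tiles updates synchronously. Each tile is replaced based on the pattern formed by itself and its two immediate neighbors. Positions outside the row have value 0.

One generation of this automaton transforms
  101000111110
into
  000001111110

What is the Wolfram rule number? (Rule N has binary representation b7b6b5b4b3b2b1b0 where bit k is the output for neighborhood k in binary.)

202

position 7: 111 → 1  (bit 7 = 1)
position 10: 110 → 1  (bit 6 = 1)
position 1: 101 → 0  (bit 5 = 0)
position 3: 100 → 0  (bit 4 = 0)
position 6: 011 → 1  (bit 3 = 1)
position 0: 010 → 0  (bit 2 = 0)
position 5: 001 → 1  (bit 1 = 1)
position 4: 000 → 0  (bit 0 = 0)
bits b7..b0 = 11001010 = 202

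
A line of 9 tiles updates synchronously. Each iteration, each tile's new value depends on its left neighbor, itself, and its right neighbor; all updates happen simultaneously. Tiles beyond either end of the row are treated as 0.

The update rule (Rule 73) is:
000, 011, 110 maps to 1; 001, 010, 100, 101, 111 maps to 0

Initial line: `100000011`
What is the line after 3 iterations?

iteration 1: 001111011
iteration 2: 101001011
iteration 3: 000000011

000000011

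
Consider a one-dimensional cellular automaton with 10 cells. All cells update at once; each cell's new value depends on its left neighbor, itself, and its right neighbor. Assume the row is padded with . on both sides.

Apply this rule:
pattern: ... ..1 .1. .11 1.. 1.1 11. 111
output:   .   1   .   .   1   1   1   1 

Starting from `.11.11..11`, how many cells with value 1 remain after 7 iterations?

6

1.11.111.1
.1.11.111.
1.1.11.111
.1.1.11.11
1.1.1.11.1
.1.1.1.11.
1.1.1.1.11
count of 1: 6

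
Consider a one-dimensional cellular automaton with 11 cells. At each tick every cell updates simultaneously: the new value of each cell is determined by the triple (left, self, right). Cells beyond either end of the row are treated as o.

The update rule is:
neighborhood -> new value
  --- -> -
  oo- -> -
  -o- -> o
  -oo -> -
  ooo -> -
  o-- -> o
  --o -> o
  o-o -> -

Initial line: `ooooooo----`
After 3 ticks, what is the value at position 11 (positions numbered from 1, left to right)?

-

-------o--o
o-----oooo-
-o---o-----
position 11 holds -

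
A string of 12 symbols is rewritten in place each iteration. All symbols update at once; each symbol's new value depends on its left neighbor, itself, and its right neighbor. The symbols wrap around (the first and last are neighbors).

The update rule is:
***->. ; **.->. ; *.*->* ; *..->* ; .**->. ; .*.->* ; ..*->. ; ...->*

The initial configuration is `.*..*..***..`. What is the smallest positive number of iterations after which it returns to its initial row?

24

.**.**....**
*..*..***...
**.**....**.
..*..***...*
*.**....**.*
.*..***...*.
.**....**.**
*..***...*..
**....**.**.
..***...*..*
*....**.**.*
.***...*..*.
....**.**.**
***...*..*..
...**.**.**.
**...*..*..*
..**.**.**..
*...*..*..**
.**.**.**...
...*..*..***
**.**.**....
..*..*..***.
*.**.**....*
.*..*..***..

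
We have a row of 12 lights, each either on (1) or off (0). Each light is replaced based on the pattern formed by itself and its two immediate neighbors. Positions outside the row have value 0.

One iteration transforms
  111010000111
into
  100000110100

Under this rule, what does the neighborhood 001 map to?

At position 8 the neighborhood is 001; the next row has 0 there.

0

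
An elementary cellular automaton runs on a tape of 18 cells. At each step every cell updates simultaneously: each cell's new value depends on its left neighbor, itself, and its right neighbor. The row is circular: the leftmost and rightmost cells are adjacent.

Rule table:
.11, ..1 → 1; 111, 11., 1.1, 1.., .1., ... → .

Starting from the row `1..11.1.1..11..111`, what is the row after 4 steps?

1......11..11....1

..11......11..11..
.11......11..11...
11......11..11....
1......11..11....1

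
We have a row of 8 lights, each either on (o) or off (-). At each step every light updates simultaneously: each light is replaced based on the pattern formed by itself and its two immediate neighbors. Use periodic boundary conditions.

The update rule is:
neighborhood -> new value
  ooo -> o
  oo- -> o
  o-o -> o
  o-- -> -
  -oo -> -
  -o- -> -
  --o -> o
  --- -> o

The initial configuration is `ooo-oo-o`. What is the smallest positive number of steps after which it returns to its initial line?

8

oooo-oo-
-oooo-oo
o-oooo-o
oo-oooo-
-oo-oooo
o-oo-ooo
oo-oo-oo
ooo-oo-o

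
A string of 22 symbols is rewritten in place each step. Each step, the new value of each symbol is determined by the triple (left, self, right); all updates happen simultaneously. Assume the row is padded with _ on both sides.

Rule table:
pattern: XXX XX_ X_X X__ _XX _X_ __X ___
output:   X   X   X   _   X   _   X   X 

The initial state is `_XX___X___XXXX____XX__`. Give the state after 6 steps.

XXXXXXXXXXXXXXXXXXXXX_

step 1: XXX_XX__XXXXXX_XXXXX_X
step 2: XXXXXX_XXXXXXXXXXXXXX_
step 3: XXXXXXXXXXXXXXXXXXXXX_
step 4: XXXXXXXXXXXXXXXXXXXXX_  (fixed point — unchanged through step 6)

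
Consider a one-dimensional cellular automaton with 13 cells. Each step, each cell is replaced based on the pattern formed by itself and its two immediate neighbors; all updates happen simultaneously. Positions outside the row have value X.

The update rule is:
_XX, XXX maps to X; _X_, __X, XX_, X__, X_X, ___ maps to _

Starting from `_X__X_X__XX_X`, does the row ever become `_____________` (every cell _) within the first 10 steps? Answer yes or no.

no

_________X__X
____________X
____________X  (fixed point — unchanged through step 10)
step 10 is ____________X, still not uniform _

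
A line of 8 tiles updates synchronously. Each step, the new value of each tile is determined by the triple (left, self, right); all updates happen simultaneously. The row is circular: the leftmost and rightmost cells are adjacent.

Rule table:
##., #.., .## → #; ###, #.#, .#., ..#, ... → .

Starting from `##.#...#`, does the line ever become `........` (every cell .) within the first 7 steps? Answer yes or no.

step 1: .#..#..#
step 2: ..#..#..
step 3: ...#..#.
step 4: ....#..#
step 5: #....#..
step 6: .#....#.
step 7: ..#....#
step 7 is ..#....#, still not uniform .

no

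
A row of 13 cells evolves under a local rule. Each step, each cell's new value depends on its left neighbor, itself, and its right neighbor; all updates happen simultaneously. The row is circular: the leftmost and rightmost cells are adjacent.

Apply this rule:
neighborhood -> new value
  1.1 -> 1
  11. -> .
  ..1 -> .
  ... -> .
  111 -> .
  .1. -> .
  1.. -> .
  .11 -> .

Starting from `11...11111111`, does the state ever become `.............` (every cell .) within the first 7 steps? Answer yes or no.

.............
all cells are . at step 1

yes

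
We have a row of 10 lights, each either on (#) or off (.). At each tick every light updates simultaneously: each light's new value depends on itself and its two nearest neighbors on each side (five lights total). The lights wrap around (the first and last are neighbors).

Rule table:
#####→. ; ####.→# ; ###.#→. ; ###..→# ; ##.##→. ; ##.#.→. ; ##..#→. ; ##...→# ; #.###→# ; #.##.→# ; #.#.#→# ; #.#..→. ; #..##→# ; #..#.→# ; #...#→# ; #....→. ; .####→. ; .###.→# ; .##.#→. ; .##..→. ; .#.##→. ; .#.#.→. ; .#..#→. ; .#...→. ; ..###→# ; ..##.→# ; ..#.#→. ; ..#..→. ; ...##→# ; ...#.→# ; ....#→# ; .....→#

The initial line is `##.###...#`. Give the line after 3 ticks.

..#.#.####

#..#######
#.##.....#
..#.#.####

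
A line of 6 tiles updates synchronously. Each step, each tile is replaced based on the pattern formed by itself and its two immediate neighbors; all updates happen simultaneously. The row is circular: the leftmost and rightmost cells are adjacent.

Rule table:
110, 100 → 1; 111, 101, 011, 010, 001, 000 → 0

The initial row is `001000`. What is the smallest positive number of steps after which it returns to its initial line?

6

step 1: 000100
step 2: 000010
step 3: 000001
step 4: 100000
step 5: 010000
step 6: 001000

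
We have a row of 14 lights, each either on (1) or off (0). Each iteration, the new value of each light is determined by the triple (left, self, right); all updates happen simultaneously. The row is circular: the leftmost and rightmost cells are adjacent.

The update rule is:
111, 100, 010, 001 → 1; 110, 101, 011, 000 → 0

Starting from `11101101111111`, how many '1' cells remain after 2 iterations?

iteration 1: 11000000111111
iteration 2: 10100001011111
count of 1: 8

8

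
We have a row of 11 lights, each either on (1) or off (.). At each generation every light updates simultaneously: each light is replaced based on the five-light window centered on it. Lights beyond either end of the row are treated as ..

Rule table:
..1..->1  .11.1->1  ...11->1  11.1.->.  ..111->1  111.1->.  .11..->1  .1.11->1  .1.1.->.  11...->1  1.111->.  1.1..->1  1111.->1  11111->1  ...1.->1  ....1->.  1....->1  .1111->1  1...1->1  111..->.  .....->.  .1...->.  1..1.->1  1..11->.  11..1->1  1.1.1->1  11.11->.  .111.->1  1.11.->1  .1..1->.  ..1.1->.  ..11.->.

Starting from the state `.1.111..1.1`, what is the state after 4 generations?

generation 1: 1.1.1.11..1
generation 2: ..1.1111111
generation 3: .1.1.11111.
generation 4: 1..11.111.1

1..11.111.1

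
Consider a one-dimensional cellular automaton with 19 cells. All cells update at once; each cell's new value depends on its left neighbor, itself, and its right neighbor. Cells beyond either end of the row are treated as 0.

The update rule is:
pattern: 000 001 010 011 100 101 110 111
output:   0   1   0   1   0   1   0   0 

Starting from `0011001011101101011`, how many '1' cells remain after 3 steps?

9

0110010110011010110
1100101100110101100
1001011001101011000
count of 1: 9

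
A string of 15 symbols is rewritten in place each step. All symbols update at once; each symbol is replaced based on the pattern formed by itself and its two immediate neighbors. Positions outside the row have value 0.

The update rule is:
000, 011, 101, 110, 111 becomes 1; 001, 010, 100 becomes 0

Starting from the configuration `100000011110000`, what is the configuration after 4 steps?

011111111111111

001111011110111
101111111111111
011111111111111
011111111111111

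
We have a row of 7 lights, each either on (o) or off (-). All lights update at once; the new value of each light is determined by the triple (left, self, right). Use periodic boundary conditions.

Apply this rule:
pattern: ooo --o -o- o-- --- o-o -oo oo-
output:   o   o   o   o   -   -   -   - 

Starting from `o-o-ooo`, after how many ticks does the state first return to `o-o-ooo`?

--o--oo
ooooo--
-ooo-oo
--o----
-ooo---
o-o-o--
o-o-ooo

7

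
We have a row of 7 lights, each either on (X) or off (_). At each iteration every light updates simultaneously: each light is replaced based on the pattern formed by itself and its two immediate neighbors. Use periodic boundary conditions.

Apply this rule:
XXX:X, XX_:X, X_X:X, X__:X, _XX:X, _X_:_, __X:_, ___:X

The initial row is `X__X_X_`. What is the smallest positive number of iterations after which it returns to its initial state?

7

_X__X_X
X_X__X_
_X_X__X
X_X_X__
_X_X_X_
__X_X_X
X__X_X_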